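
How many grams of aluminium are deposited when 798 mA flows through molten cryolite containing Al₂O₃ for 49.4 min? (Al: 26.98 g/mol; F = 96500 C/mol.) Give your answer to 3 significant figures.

0.220 g

Charge passed = 0.798 × 2964 = 2365 C
n(e⁻) = Q/F = 2365/96500 = 0.02451 mol
Al³⁺ + 3e⁻ → Al, so n(Al) = 0.02451 / 3 = 0.008170 mol
m = 0.008170 × 26.98 = 0.220 g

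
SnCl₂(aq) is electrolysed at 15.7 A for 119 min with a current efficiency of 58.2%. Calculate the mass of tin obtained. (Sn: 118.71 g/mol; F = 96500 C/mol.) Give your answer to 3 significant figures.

Q = 15.7 × 7140 = 1.121×10^5 C
n(e⁻) = 1.121×10^5 / 96500 = 1.162 mol
Sn²⁺ + 2e⁻ → Sn, so theoretical m(Sn) = 0.5810 × 118.71 = 68.97 g
Actual mass = 58.2% × 68.97 = 40.1 g

40.1 g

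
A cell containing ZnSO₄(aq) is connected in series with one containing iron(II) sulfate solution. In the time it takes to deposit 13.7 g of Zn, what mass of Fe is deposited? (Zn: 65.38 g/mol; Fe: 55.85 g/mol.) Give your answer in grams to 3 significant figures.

n(Zn) = 13.7 / 65.38 = 0.2095 mol
Zn²⁺ + 2e⁻ → Zn, so n(e⁻) = 2 × 0.2095 = 0.4190 mol
Same current for the same time ⇒ same n(e⁻) = 0.4190 mol in both cells.
Fe²⁺ + 2e⁻ → Fe, so n(Fe) = 0.4190 / 2 = 0.2095 mol
m(Fe) = 0.2095 × 55.85 = 11.7 g

11.7 g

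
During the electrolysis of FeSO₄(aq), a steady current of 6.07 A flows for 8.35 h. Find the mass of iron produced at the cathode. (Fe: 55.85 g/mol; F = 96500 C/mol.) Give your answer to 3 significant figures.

52.8 g

Q = It = 6.07 × 30060 = 1.825×10^5 C
Moles of electrons = 1.825×10^5 / 96500 = 1.891 mol
Fe²⁺ + 2e⁻ → Fe, so n(Fe) = 1.891 / 2 = 0.9455 mol
m = 0.9455 × 55.85 = 52.8 g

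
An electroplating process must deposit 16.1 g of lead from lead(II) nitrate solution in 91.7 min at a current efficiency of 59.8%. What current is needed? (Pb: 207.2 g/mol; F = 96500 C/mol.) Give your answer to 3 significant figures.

n(Pb) = 16.1 / 207.2 = 0.07770 mol
Pb²⁺ + 2e⁻ → Pb, so n(e⁻) = 2 × 0.07770 = 0.1554 mol
Q = 0.1554 × 96500 / 0.598 = 25080 C
I = Q / t = 25080 / 5502 s = 4.56 A

4.56 A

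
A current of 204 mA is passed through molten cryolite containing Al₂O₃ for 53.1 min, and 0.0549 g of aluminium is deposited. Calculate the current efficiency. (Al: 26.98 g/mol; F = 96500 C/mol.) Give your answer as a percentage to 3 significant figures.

Q = 0.204 × 3186 = 649.9 C
n(e⁻) = 649.9 / 96500 = 0.006735 mol
Al³⁺ + 3e⁻ → Al, so theoretical n(Al) = 0.002245 mol → 0.06057 g
Efficiency = 0.0549 / 0.06057 = 0.9064 = 90.6%

90.6%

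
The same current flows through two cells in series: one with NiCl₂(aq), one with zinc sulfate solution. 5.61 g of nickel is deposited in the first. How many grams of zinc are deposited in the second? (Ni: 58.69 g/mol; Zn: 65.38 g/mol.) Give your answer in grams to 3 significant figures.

6.25 g

n(Ni) = 5.61 / 58.69 = 0.09559 mol
Ni²⁺ + 2e⁻ → Ni, so n(e⁻) = 2 × 0.09559 = 0.1912 mol
In series, the same 0.1912 mol of electrons flows through the second cell.
Zn²⁺ + 2e⁻ → Zn, so n(Zn) = 0.1912 / 2 = 0.09560 mol
m(Zn) = 0.09560 × 65.38 = 6.25 g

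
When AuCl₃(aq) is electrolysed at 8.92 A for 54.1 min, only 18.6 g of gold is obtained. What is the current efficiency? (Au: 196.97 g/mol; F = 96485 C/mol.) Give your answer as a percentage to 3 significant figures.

Q = 8.92 × 3246 = 28950 C
n(e⁻) = 28950 / 96485 = 0.3000 mol
Au³⁺ + 3e⁻ → Au, so theoretical n(Au) = 0.1000 mol → 19.70 g
Efficiency = 18.6 / 19.70 = 0.9442 = 94.4%

94.4%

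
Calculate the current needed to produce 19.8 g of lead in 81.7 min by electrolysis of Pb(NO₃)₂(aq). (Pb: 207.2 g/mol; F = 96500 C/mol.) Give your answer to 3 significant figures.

3.76 A

n(Pb) = 19.8 / 207.2 = 0.09556 mol
Pb²⁺ + 2e⁻ → Pb, so n(e⁻) = 2 × 0.09556 = 0.1911 mol
Q = 0.1911 × 96500 = 18440 C
I = Q / t = 18440 / 4902 s = 3.76 A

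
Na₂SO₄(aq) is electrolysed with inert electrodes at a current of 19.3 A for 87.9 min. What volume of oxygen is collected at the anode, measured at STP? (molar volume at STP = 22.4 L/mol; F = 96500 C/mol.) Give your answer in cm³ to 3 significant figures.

Charge passed = 19.3 × 5274 = 1.018×10^5 C
n(e⁻) = Q/F = 1.018×10^5/96500 = 1.055 mol
2H₂O → O₂ + 4H⁺ + 4e⁻, so n(O₂) = 1.055 / 4 = 0.2638 mol
V = 0.2638 × 22.4 = 5.909 L
= 5910 cm³

5910 cm³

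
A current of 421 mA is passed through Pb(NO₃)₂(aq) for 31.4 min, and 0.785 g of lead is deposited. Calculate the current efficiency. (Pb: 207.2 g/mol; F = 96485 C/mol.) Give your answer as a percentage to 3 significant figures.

Q = 0.421 × 1884 = 793.2 C
n(e⁻) = 793.2 / 96485 = 0.008221 mol
Pb²⁺ + 2e⁻ → Pb, so theoretical n(Pb) = 0.004111 mol → 0.8518 g
Efficiency = 0.785 / 0.8518 = 0.9216 = 92.2%

92.2%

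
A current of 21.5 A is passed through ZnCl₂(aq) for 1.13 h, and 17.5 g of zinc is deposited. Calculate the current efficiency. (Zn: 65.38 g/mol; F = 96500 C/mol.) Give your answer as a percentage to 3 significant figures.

Q = 21.5 × 4068 = 87460 C
n(e⁻) = 87460 / 96500 = 0.9063 mol
Zn²⁺ + 2e⁻ → Zn, so theoretical n(Zn) = 0.4532 mol → 29.63 g
Efficiency = 17.5 / 29.63 = 0.5906 = 59.1%

59.1%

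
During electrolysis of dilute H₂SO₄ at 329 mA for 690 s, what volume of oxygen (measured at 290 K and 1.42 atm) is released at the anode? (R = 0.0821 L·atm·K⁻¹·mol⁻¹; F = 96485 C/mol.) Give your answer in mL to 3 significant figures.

Q = 0.329 A × 690 s = 227.0 C
Moles of electrons = 227.0 / 96485 = 0.002353 mol
2H₂O → O₂ + 4H⁺ + 4e⁻, so n(O₂) = 0.002353 / 4 = 5.883×10^-4 mol
V = nRT/P = 5.883×10^-4 × 0.0821 × 290 / 1.42 = 0.009864 L
= 9.86 mL

9.86 mL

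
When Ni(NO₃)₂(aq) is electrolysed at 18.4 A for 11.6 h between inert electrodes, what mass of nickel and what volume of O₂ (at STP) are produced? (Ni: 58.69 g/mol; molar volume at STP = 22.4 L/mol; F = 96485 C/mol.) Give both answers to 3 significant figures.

Q = 18.4 × 41760 = 7.684×10^5 C; n(e⁻) = 7.684×10^5 / 96485 = 7.964 mol
Cathode: Ni²⁺ + 2e⁻ → Ni → n(Ni) = 7.964/2 = 3.982 mol → 234 g
Anode: 2H₂O → O₂ + 4H⁺ + 4e⁻ → n(O₂) = 7.964/4 = 1.991 mol → 44.6 L

234 g Ni; 44.6 L O₂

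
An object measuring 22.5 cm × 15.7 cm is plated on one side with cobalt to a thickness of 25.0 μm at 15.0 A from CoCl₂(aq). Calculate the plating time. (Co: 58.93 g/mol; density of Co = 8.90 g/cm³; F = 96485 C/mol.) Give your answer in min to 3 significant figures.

28.6 min

Plated area = 22.5 × 15.7 = 353.3 cm²
Volume = 353.3 × 25.0×10⁻⁴ cm = 0.8833 cm³
m(Co) = 0.8833 × 8.90 = 7.861 g
n(Co) = 7.861 / 58.93 = 0.1334 mol; n(e⁻) = 2 × 0.1334 = 0.2668 mol
Q = 0.2668 × 96485 = 25740 C
t = 25740 / 15.0 = 1716 s = 28.6 min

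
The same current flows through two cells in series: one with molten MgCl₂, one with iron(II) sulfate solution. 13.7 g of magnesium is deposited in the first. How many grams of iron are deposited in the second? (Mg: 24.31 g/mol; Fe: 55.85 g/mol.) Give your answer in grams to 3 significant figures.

31.5 g

n(Mg) = 13.7 / 24.31 = 0.5636 mol
Mg²⁺ + 2e⁻ → Mg, so n(e⁻) = 2 × 0.5636 = 1.127 mol
Same current for the same time ⇒ same n(e⁻) = 1.127 mol in both cells.
Fe²⁺ + 2e⁻ → Fe, so n(Fe) = 1.127 / 2 = 0.5635 mol
m(Fe) = 0.5635 × 55.85 = 31.5 g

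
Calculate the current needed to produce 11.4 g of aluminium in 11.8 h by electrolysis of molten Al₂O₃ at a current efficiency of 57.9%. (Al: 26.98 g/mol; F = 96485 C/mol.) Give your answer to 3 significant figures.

n(Al) = 11.4 / 26.98 = 0.4225 mol
Al³⁺ + 3e⁻ → Al, so n(e⁻) = 3 × 0.4225 = 1.268 mol
Q = 1.268 × 96485 / 0.579 = 2.113×10^5 C
I = Q / t = 2.113×10^5 / 42480 s = 4.97 A

4.97 A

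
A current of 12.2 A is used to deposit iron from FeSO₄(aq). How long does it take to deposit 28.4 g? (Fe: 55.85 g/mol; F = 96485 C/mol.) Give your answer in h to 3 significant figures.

n(Fe) = 28.4 / 55.85 = 0.5085 mol
Fe²⁺ + 2e⁻ → Fe, so n(e⁻) = 2 × 0.5085 = 1.017 mol
Q = 1.017 × 96485 = 98130 C
t = Q / I = 98130 / 12.2 = 8043 s = 2.23 h

2.23 h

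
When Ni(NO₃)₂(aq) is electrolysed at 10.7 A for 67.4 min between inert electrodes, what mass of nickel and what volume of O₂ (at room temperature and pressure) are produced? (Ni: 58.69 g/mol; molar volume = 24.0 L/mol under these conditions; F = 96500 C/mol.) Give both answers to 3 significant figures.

Q = 10.7 × 4044 = 43270 C; n(e⁻) = 43270 / 96500 = 0.4484 mol
Cathode: Ni²⁺ + 2e⁻ → Ni → n(Ni) = 0.4484/2 = 0.2242 mol → 13.2 g
Anode: 2H₂O → O₂ + 4H⁺ + 4e⁻ → n(O₂) = 0.4484/4 = 0.1121 mol → 2.69 L

13.2 g Ni; 2.69 L O₂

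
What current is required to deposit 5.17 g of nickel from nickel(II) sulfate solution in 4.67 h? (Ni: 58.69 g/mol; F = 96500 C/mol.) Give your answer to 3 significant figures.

1.01 A

n(Ni) = 5.17 / 58.69 = 0.08809 mol
Ni²⁺ + 2e⁻ → Ni, so n(e⁻) = 2 × 0.08809 = 0.1762 mol
Q = 0.1762 × 96500 = 17000 C
I = Q / t = 17000 / 16812 s = 1.01 A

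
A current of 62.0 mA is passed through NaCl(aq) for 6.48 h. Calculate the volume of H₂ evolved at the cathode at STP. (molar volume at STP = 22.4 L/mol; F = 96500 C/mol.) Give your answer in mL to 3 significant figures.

Q = 0.0620 A × 23328 s = 1446 C
Moles of electrons = 1446 / 96500 = 0.01498 mol
2H⁺ + 2e⁻ → H₂, so n(H₂) = 0.01498 / 2 = 0.007490 mol
V = 0.007490 × 22.4 = 0.1678 L
= 168 mL

168 mL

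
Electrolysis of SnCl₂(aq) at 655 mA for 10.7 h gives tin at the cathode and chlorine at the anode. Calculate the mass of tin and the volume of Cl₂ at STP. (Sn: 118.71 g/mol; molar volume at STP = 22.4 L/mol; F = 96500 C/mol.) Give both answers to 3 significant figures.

Q = 0.655 × 38520 = 25230 C; n(e⁻) = 25230 / 96500 = 0.2615 mol
Cathode: Sn²⁺ + 2e⁻ → Sn → n(Sn) = 0.2615/2 = 0.1308 mol → 15.5 g
Anode: 2Cl⁻ → Cl₂ + 2e⁻ → n(Cl₂) = 0.2615/2 = 0.1308 mol → 2.93 L

15.5 g Sn; 2.93 L Cl₂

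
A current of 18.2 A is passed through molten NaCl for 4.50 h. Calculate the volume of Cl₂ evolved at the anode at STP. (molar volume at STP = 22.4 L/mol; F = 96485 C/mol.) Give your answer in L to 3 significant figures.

Q = It = 18.2 × 16200 = 2.948×10^5 C
Moles of electrons = 2.948×10^5 / 96485 = 3.055 mol
2Cl⁻ → Cl₂ + 2e⁻, so n(Cl₂) = 3.055 / 2 = 1.528 mol
V = 1.528 × 22.4 = 34.23 L

34.2 L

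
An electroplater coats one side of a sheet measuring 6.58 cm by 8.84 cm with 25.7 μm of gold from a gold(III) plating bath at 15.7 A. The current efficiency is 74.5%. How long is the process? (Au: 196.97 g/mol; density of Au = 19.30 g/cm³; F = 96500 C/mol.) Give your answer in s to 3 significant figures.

363 s

Plated area = 6.58 × 8.84 = 58.17 cm²
Volume = 58.17 × 25.7×10⁻⁴ cm = 0.1495 cm³
m(Au) = 0.1495 × 19.30 = 2.885 g
n(Au) = 2.885 / 196.97 = 0.01465 mol; n(e⁻) = 3 × 0.01465 = 0.04395 mol
Q = 0.04395 × 96500 / 0.745 = 5693 C
t = 5693 / 15.7 = 362.6 s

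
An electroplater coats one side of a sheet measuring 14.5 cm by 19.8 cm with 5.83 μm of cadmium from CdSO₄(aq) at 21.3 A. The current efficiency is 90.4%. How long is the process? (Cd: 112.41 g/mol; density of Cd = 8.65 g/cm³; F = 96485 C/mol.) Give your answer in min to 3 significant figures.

2.15 min

Plated area = 14.5 × 19.8 = 287.1 cm²
Volume = 287.1 × 5.83×10⁻⁴ cm = 0.1674 cm³
m(Cd) = 0.1674 × 8.65 = 1.448 g
n(Cd) = 1.448 / 112.41 = 0.01288 mol; n(e⁻) = 2 × 0.01288 = 0.02576 mol
Q = 0.02576 × 96485 / 0.904 = 2749 C
t = 2749 / 21.3 = 129.1 s = 2.15 min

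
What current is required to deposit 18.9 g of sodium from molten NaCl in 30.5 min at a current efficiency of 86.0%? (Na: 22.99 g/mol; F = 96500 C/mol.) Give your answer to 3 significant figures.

50.4 A

n(Na) = 18.9 / 22.99 = 0.8221 mol
Na⁺ + e⁻ → Na, so n(e⁻) = 0.8221 mol
Q = 0.8221 × 96500 / 0.860 = 92250 C
I = Q / t = 92250 / 1830 s = 50.4 A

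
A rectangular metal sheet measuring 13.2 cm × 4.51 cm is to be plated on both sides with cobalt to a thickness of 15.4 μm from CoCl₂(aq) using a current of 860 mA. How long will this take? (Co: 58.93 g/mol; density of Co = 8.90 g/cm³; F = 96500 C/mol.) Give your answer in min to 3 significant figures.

Plated area = 2 × 13.2 × 4.51 = 119.1 cm²
Volume = 119.1 × 15.4×10⁻⁴ cm = 0.1834 cm³
m(Co) = 0.1834 × 8.90 = 1.632 g
n(Co) = 1.632 / 58.93 = 0.02769 mol; n(e⁻) = 2 × 0.02769 = 0.05538 mol
Q = 0.05538 × 96500 = 5344 C
t = 5344 / 0.860 = 6214 s = 104 min

104 min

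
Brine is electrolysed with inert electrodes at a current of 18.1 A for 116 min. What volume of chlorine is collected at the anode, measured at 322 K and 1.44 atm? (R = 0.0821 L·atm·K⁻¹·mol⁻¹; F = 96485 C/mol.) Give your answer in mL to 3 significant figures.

12000 mL

Charge passed = 18.1 × 6960 = 1.260×10^5 C
Moles of electrons = 1.260×10^5 / 96485 = 1.306 mol
2Cl⁻ → Cl₂ + 2e⁻, so n(Cl₂) = 1.306 / 2 = 0.6530 mol
V = nRT/P = 0.6530 × 0.0821 × 322 / 1.44 = 11.99 L
= 12000 mL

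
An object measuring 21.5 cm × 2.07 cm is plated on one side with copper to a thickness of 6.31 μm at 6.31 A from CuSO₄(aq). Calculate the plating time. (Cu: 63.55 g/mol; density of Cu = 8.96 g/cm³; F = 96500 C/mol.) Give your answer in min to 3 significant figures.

Plated area = 21.5 × 2.07 = 44.51 cm²
Volume = 44.51 × 6.31×10⁻⁴ cm = 0.02809 cm³
m(Cu) = 0.02809 × 8.96 = 0.2517 g
n(Cu) = 0.2517 / 63.55 = 0.003961 mol; n(e⁻) = 2 × 0.003961 = 0.007922 mol
Q = 0.007922 × 96500 = 764.5 C
t = 764.5 / 6.31 = 121.2 s = 2.02 min

2.02 min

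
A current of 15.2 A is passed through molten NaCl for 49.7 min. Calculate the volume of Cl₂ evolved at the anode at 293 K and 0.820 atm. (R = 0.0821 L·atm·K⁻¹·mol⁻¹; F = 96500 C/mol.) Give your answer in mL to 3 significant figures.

6890 mL

Charge passed = 15.2 × 2982 = 45330 C
Moles of electrons = 45330 / 96500 = 0.4697 mol
2Cl⁻ → Cl₂ + 2e⁻, so n(Cl₂) = 0.4697 / 2 = 0.2349 mol
V = nRT/P = 0.2349 × 0.0821 × 293 / 0.820 = 6.891 L
= 6890 mL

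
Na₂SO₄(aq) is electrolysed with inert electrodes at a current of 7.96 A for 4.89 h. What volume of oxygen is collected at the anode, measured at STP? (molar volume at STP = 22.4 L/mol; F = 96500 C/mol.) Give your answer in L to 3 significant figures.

Charge passed = 7.96 × 17604 = 1.401×10^5 C
Moles of electrons = 1.401×10^5 / 96500 = 1.452 mol
2H₂O → O₂ + 4H⁺ + 4e⁻, so n(O₂) = 1.452 / 4 = 0.3630 mol
V = 0.3630 × 22.4 = 8.131 L

8.13 L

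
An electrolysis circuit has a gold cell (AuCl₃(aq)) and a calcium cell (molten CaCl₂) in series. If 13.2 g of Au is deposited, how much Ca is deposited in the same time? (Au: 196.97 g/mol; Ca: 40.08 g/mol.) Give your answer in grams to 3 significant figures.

n(Au) = 13.2 / 196.97 = 0.06702 mol
Au³⁺ + 3e⁻ → Au, so n(e⁻) = 3 × 0.06702 = 0.2011 mol
Same current for the same time ⇒ same n(e⁻) = 0.2011 mol in both cells.
Ca²⁺ + 2e⁻ → Ca, so n(Ca) = 0.2011 / 2 = 0.1006 mol
m(Ca) = 0.1006 × 40.08 = 4.03 g

4.03 g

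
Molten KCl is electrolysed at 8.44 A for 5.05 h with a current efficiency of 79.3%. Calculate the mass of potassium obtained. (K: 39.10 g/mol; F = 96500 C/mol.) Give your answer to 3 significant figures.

49.3 g

Q = 8.44 × 18180 = 1.534×10^5 C
n(e⁻) = 1.534×10^5 / 96500 = 1.590 mol
K⁺ + e⁻ → K, so theoretical m(K) = 1.590 × 39.10 = 62.17 g
Actual mass = 79.3% × 62.17 = 49.3 g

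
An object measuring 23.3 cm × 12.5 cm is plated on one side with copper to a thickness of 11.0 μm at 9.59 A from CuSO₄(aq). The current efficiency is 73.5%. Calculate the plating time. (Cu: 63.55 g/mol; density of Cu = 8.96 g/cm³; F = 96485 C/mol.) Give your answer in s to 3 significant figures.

1240 s

Plated area = 23.3 × 12.5 = 291.3 cm²
Volume = 291.3 × 11.0×10⁻⁴ cm = 0.3204 cm³
m(Cu) = 0.3204 × 8.96 = 2.871 g
n(Cu) = 2.871 / 63.55 = 0.04518 mol; n(e⁻) = 2 × 0.04518 = 0.09036 mol
Q = 0.09036 × 96485 / 0.735 = 11860 C
t = 11860 / 9.59 = 1237 s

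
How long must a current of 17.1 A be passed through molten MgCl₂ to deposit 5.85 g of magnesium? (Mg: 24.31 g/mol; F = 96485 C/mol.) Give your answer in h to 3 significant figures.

n(Mg) = 5.85 / 24.31 = 0.2406 mol
Mg²⁺ + 2e⁻ → Mg, so n(e⁻) = 2 × 0.2406 = 0.4812 mol
Q = 0.4812 × 96485 = 46430 C
t = Q / I = 46430 / 17.1 = 2715 s = 0.754 h

0.754 h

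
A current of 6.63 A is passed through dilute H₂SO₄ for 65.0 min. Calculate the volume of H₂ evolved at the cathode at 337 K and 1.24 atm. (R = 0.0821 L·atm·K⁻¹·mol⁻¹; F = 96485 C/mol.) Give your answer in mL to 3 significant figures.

2990 mL

Charge passed = 6.63 × 3900 = 25860 C
n(e⁻) = 25860 / 96485 = 0.2680 mol
2H⁺ + 2e⁻ → H₂, so n(H₂) = 0.2680 / 2 = 0.1340 mol
V = nRT/P = 0.1340 × 0.0821 × 337 / 1.24 = 2.990 L
= 2990 mL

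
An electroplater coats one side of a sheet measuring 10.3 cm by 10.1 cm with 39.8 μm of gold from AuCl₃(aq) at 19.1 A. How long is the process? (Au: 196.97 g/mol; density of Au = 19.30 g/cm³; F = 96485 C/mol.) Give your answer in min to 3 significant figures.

10.2 min

Plated area = 10.3 × 10.1 = 104.0 cm²
Volume = 104.0 × 39.8×10⁻⁴ cm = 0.4139 cm³
m(Au) = 0.4139 × 19.30 = 7.988 g
n(Au) = 7.988 / 196.97 = 0.04055 mol; n(e⁻) = 3 × 0.04055 = 0.1217 mol
Q = 0.1217 × 96485 = 11740 C
t = 11740 / 19.1 = 614.7 s = 10.2 min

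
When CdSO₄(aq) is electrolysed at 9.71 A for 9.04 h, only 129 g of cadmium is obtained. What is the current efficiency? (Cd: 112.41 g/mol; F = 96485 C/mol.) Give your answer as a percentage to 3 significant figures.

70.1%

Q = 9.71 × 32544 = 3.160×10^5 C
n(e⁻) = 3.160×10^5 / 96485 = 3.275 mol
Cd²⁺ + 2e⁻ → Cd, so theoretical n(Cd) = 1.638 mol → 184.1 g
Efficiency = 129 / 184.1 = 0.7007 = 70.1%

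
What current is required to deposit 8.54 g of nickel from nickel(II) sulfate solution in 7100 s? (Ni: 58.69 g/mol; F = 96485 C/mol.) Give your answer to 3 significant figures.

3.95 A

n(Ni) = 8.54 / 58.69 = 0.1455 mol
Ni²⁺ + 2e⁻ → Ni, so n(e⁻) = 2 × 0.1455 = 0.2910 mol
Q = 0.2910 × 96485 = 28080 C
I = Q / t = 28080 / 7100 s = 3.95 A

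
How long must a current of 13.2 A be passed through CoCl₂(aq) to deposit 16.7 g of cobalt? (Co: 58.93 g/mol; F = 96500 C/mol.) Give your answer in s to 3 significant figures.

4140 s

n(Co) = 16.7 / 58.93 = 0.2834 mol
Co²⁺ + 2e⁻ → Co, so n(e⁻) = 2 × 0.2834 = 0.5668 mol
Q = 0.5668 × 96500 = 54700 C
t = Q / I = 54700 / 13.2 = 4144 s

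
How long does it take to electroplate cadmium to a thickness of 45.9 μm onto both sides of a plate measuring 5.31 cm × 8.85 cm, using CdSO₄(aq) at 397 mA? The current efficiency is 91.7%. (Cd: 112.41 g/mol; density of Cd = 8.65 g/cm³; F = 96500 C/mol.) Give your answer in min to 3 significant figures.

293 min

Plated area = 2 × 5.31 × 8.85 = 93.99 cm²
Volume = 93.99 × 45.9×10⁻⁴ cm = 0.4314 cm³
m(Cd) = 0.4314 × 8.65 = 3.732 g
n(Cd) = 3.732 / 112.41 = 0.03320 mol; n(e⁻) = 2 × 0.03320 = 0.06640 mol
Q = 0.06640 × 96500 / 0.917 = 6988 C
t = 6988 / 0.397 = 17600 s = 293 min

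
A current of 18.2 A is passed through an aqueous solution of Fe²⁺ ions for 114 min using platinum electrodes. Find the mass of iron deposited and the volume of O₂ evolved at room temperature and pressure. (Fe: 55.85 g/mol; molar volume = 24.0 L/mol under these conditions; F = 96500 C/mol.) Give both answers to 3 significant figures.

36.0 g Fe; 7.74 L O₂

Q = 18.2 × 6840 = 1.245×10^5 C; n(e⁻) = 1.245×10^5 / 96500 = 1.290 mol
Cathode: Fe²⁺ + 2e⁻ → Fe → n(Fe) = 1.290/2 = 0.6450 mol → 36.0 g
Anode: 2H₂O → O₂ + 4H⁺ + 4e⁻ → n(O₂) = 1.290/4 = 0.3225 mol → 7.74 L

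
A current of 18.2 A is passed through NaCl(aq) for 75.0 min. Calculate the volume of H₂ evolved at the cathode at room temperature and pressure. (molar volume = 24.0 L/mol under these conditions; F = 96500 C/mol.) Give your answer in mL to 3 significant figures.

10200 mL

Charge passed = 18.2 × 4500 = 81900 C
n(e⁻) = Q/F = 81900/96500 = 0.8487 mol
2H⁺ + 2e⁻ → H₂, so n(H₂) = 0.8487 / 2 = 0.4244 mol
V = 0.4244 × 24.0 = 10.19 L
= 10200 mL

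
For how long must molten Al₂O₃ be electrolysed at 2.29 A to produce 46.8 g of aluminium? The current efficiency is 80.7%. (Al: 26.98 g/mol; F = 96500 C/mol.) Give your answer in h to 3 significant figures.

n(Al) = 46.8 / 26.98 = 1.735 mol
Al³⁺ + 3e⁻ → Al, so n(e⁻) = 3 × 1.735 = 5.205 mol
Q = 5.205 × 96500 / 0.807 = 6.224×10^5 C
t = Q / I = 6.224×10^5 / 2.29 = 2.718×10^5 s = 75.5 h

75.5 h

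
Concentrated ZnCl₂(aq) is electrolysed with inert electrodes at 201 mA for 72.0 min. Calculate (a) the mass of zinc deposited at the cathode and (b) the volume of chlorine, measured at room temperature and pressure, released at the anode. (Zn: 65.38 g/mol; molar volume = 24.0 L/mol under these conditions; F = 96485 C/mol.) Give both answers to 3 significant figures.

Q = 0.201 × 4320 = 868.3 C; n(e⁻) = 868.3 / 96485 = 0.008999 mol
Cathode: Zn²⁺ + 2e⁻ → Zn → n(Zn) = 0.008999/2 = 0.004500 mol → 0.294 g
Anode: 2Cl⁻ → Cl₂ + 2e⁻ → n(Cl₂) = 0.008999/2 = 0.004500 mol → 0.108 L

0.294 g Zn; 0.108 L Cl₂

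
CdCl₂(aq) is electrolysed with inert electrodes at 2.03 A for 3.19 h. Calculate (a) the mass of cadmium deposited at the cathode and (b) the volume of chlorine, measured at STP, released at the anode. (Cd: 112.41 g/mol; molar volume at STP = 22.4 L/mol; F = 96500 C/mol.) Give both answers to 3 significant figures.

13.6 g Cd; 2.71 L Cl₂

Q = 2.03 × 11484 = 23310 C; n(e⁻) = 23310 / 96500 = 0.2416 mol
Cathode: Cd²⁺ + 2e⁻ → Cd → n(Cd) = 0.2416/2 = 0.1208 mol → 13.6 g
Anode: 2Cl⁻ → Cl₂ + 2e⁻ → n(Cl₂) = 0.2416/2 = 0.1208 mol → 2.71 L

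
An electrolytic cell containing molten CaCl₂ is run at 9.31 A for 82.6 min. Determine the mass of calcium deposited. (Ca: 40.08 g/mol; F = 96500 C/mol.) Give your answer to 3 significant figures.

9.58 g

Q = It = 9.31 × 4956 = 46140 C
n(e⁻) = Q/F = 46140/96500 = 0.4781 mol
Ca²⁺ + 2e⁻ → Ca, so n(Ca) = 0.4781 / 2 = 0.2391 mol
m = 0.2391 × 40.08 = 9.58 g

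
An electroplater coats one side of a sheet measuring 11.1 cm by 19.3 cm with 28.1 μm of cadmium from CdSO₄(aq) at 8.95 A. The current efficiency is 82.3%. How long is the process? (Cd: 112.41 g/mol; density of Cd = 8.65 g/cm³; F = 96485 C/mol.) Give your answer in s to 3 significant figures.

1210 s

Plated area = 11.1 × 19.3 = 214.2 cm²
Volume = 214.2 × 28.1×10⁻⁴ cm = 0.6019 cm³
m(Cd) = 0.6019 × 8.65 = 5.206 g
n(Cd) = 5.206 / 112.41 = 0.04631 mol; n(e⁻) = 2 × 0.04631 = 0.09262 mol
Q = 0.09262 × 96485 / 0.823 = 10860 C
t = 10860 / 8.95 = 1213 s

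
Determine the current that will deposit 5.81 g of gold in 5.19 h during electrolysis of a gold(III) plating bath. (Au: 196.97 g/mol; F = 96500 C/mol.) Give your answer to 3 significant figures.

n(Au) = 5.81 / 196.97 = 0.02950 mol
Au³⁺ + 3e⁻ → Au, so n(e⁻) = 3 × 0.02950 = 0.08850 mol
Q = 0.08850 × 96500 = 8540 C
I = Q / t = 8540 / 18684 s = 0.457 A

0.457 A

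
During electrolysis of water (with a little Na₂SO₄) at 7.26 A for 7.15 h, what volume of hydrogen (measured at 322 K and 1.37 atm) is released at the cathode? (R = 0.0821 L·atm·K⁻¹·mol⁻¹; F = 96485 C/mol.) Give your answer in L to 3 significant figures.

18.7 L

Q = 7.26 A × 25740 s = 1.869×10^5 C
Moles of electrons = 1.869×10^5 / 96485 = 1.937 mol
2H⁺ + 2e⁻ → H₂, so n(H₂) = 1.937 / 2 = 0.9685 mol
V = nRT/P = 0.9685 × 0.0821 × 322 / 1.37 = 18.69 L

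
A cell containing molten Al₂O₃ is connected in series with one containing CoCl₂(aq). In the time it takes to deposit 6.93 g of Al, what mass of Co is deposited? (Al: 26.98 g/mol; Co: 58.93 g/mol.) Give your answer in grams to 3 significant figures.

n(Al) = 6.93 / 26.98 = 0.2569 mol
Al³⁺ + 3e⁻ → Al, so n(e⁻) = 3 × 0.2569 = 0.7707 mol
The cells are in series, so the same charge (and hence the same n(e⁻) = 0.7707 mol) passes through both.
Co²⁺ + 2e⁻ → Co, so n(Co) = 0.7707 / 2 = 0.3854 mol
m(Co) = 0.3854 × 58.93 = 22.7 g

22.7 g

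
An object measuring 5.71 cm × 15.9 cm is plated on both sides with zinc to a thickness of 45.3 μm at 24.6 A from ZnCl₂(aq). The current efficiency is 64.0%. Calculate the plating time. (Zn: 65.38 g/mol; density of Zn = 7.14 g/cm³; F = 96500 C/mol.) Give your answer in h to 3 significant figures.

Plated area = 2 × 5.71 × 15.9 = 181.6 cm²
Volume = 181.6 × 45.3×10⁻⁴ cm = 0.8226 cm³
m(Zn) = 0.8226 × 7.14 = 5.873 g
n(Zn) = 5.873 / 65.38 = 0.08983 mol; n(e⁻) = 2 × 0.08983 = 0.1797 mol
Q = 0.1797 × 96500 / 0.640 = 27100 C
t = 27100 / 24.6 = 1102 s = 0.306 h

0.306 h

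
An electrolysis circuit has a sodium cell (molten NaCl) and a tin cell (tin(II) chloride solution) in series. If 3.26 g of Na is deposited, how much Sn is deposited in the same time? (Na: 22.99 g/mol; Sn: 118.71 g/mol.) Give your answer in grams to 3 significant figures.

n(Na) = 3.26 / 22.99 = 0.1418 mol
Na⁺ + e⁻ → Na, so n(e⁻) = 0.1418 mol
Same current for the same time ⇒ same n(e⁻) = 0.1418 mol in both cells.
Sn²⁺ + 2e⁻ → Sn, so n(Sn) = 0.1418 / 2 = 0.07090 mol
m(Sn) = 0.07090 × 118.71 = 8.42 g

8.42 g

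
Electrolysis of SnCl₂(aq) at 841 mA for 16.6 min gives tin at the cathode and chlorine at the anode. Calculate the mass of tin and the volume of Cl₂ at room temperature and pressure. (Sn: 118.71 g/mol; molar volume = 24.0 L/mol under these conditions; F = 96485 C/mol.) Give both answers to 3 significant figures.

0.515 g Sn; 0.104 L Cl₂

Q = 0.841 × 996 = 837.6 C; n(e⁻) = 837.6 / 96485 = 0.008681 mol
Cathode: Sn²⁺ + 2e⁻ → Sn → n(Sn) = 0.008681/2 = 0.004341 mol → 0.515 g
Anode: 2Cl⁻ → Cl₂ + 2e⁻ → n(Cl₂) = 0.008681/2 = 0.004341 mol → 0.104 L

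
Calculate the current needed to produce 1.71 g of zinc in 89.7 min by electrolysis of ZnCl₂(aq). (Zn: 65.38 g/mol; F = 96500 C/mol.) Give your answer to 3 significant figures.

n(Zn) = 1.71 / 65.38 = 0.02615 mol
Zn²⁺ + 2e⁻ → Zn, so n(e⁻) = 2 × 0.02615 = 0.05230 mol
Q = 0.05230 × 96500 = 5047 C
I = Q / t = 5047 / 5382 s = 0.938 A

0.938 A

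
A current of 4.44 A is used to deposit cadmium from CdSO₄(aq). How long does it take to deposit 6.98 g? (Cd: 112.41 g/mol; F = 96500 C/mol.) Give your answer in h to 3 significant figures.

n(Cd) = 6.98 / 112.41 = 0.06209 mol
Cd²⁺ + 2e⁻ → Cd, so n(e⁻) = 2 × 0.06209 = 0.1242 mol
Q = 0.1242 × 96500 = 11990 C
t = Q / I = 11990 / 4.44 = 2700 s = 0.750 h

0.750 h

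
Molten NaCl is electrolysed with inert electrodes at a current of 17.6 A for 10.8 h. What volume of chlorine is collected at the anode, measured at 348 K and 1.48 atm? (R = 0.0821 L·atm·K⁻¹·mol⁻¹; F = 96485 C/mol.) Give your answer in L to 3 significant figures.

68.5 L

Q = It = 17.6 × 38880 = 6.843×10^5 C
Moles of electrons = 6.843×10^5 / 96485 = 7.092 mol
2Cl⁻ → Cl₂ + 2e⁻, so n(Cl₂) = 7.092 / 2 = 3.546 mol
V = nRT/P = 3.546 × 0.0821 × 348 / 1.48 = 68.45 L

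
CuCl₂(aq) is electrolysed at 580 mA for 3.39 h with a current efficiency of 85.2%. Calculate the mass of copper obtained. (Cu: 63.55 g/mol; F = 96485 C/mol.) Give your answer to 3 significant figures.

1.99 g

Q = 0.580 × 12204 = 7078 C
n(e⁻) = 7078 / 96485 = 0.07336 mol
Cu²⁺ + 2e⁻ → Cu, so theoretical m(Cu) = 0.03668 × 63.55 = 2.331 g
Actual mass = 85.2% × 2.331 = 1.99 g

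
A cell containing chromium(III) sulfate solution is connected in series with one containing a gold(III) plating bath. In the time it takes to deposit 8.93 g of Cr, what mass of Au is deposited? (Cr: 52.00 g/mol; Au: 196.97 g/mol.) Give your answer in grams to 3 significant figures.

n(Cr) = 8.93 / 52.00 = 0.1717 mol
Cr³⁺ + 3e⁻ → Cr, so n(e⁻) = 3 × 0.1717 = 0.5151 mol
Same current for the same time ⇒ same n(e⁻) = 0.5151 mol in both cells.
Au³⁺ + 3e⁻ → Au, so n(Au) = 0.5151 / 3 = 0.1717 mol
m(Au) = 0.1717 × 196.97 = 33.8 g

33.8 g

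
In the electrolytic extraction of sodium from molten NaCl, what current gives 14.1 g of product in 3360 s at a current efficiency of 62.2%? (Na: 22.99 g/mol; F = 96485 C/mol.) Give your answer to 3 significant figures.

n(Na) = 14.1 / 22.99 = 0.6133 mol
Na⁺ + e⁻ → Na, so n(e⁻) = 0.6133 mol
Q = 0.6133 × 96485 / 0.622 = 95140 C
I = Q / t = 95140 / 3360 s = 28.3 A

28.3 A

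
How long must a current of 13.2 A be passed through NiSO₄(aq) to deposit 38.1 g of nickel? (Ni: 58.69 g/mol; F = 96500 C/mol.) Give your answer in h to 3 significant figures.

n(Ni) = 38.1 / 58.69 = 0.6492 mol
Ni²⁺ + 2e⁻ → Ni, so n(e⁻) = 2 × 0.6492 = 1.298 mol
Q = 1.298 × 96500 = 1.253×10^5 C
t = Q / I = 1.253×10^5 / 13.2 = 9492 s = 2.64 h

2.64 h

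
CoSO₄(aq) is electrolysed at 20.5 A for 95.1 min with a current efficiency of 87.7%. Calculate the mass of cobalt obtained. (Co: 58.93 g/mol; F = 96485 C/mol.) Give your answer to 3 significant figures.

31.3 g

Q = 20.5 × 5706 = 1.170×10^5 C
n(e⁻) = 1.170×10^5 / 96485 = 1.213 mol
Co²⁺ + 2e⁻ → Co, so theoretical m(Co) = 0.6065 × 58.93 = 35.74 g
Actual mass = 87.7% × 35.74 = 31.3 g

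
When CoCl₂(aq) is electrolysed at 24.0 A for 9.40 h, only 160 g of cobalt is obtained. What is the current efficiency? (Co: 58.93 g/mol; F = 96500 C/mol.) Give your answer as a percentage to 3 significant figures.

64.5%

Q = 24.0 × 33840 = 8.122×10^5 C
n(e⁻) = 8.122×10^5 / 96500 = 8.417 mol
Co²⁺ + 2e⁻ → Co, so theoretical n(Co) = 4.209 mol → 248.0 g
Efficiency = 160 / 248.0 = 0.6452 = 64.5%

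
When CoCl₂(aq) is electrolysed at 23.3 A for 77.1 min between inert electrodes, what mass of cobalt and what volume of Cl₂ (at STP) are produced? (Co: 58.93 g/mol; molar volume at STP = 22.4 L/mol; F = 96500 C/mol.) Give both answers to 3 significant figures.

32.9 g Co; 12.5 L Cl₂

Q = 23.3 × 4626 = 1.078×10^5 C; n(e⁻) = 1.078×10^5 / 96500 = 1.117 mol
Cathode: Co²⁺ + 2e⁻ → Co → n(Co) = 1.117/2 = 0.5585 mol → 32.9 g
Anode: 2Cl⁻ → Cl₂ + 2e⁻ → n(Cl₂) = 1.117/2 = 0.5585 mol → 12.5 L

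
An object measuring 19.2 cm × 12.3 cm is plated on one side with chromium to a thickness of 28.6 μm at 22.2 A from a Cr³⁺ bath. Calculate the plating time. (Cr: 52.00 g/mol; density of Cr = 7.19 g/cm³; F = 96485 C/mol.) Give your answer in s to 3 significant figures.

Plated area = 19.2 × 12.3 = 236.2 cm²
Volume = 236.2 × 28.6×10⁻⁴ cm = 0.6755 cm³
m(Cr) = 0.6755 × 7.19 = 4.857 g
n(Cr) = 4.857 / 52.00 = 0.09340 mol; n(e⁻) = 3 × 0.09340 = 0.2802 mol
Q = 0.2802 × 96485 = 27040 C
t = 27040 / 22.2 = 1218 s

1220 s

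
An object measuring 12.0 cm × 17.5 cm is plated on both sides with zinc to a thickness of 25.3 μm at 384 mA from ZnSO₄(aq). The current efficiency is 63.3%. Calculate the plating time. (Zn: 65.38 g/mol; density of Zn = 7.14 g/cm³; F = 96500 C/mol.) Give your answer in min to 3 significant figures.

Plated area = 2 × 12.0 × 17.5 = 420.0 cm²
Volume = 420.0 × 25.3×10⁻⁴ cm = 1.063 cm³
m(Zn) = 1.063 × 7.14 = 7.590 g
n(Zn) = 7.590 / 65.38 = 0.1161 mol; n(e⁻) = 2 × 0.1161 = 0.2322 mol
Q = 0.2322 × 96500 / 0.633 = 35400 C
t = 35400 / 0.384 = 92190 s = 1540 min

1540 min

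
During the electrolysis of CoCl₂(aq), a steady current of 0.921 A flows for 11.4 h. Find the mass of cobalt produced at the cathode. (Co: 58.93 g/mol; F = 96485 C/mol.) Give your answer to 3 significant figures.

11.5 g

Q = It = 0.921 × 41040 = 37800 C
Moles of electrons = 37800 / 96485 = 0.3918 mol
Co²⁺ + 2e⁻ → Co, so n(Co) = 0.3918 / 2 = 0.1959 mol
m = 0.1959 × 58.93 = 11.5 g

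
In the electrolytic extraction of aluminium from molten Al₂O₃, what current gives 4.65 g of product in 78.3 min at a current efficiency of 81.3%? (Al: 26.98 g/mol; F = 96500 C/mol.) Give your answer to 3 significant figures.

n(Al) = 4.65 / 26.98 = 0.1723 mol
Al³⁺ + 3e⁻ → Al, so n(e⁻) = 3 × 0.1723 = 0.5169 mol
Q = 0.5169 × 96500 / 0.813 = 61350 C
I = Q / t = 61350 / 4698 s = 13.1 A

13.1 A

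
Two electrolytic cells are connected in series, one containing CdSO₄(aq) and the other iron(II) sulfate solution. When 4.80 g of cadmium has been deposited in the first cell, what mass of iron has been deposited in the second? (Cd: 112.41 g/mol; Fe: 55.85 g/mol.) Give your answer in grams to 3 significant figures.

2.38 g

n(Cd) = 4.80 / 112.41 = 0.04270 mol
Cd²⁺ + 2e⁻ → Cd, so n(e⁻) = 2 × 0.04270 = 0.08540 mol
The cells are in series, so the same charge (and hence the same n(e⁻) = 0.08540 mol) passes through both.
Fe²⁺ + 2e⁻ → Fe, so n(Fe) = 0.08540 / 2 = 0.04270 mol
m(Fe) = 0.04270 × 55.85 = 2.38 g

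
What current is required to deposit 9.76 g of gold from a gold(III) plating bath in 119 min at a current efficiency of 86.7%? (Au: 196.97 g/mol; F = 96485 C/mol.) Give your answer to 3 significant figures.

n(Au) = 9.76 / 196.97 = 0.04955 mol
Au³⁺ + 3e⁻ → Au, so n(e⁻) = 3 × 0.04955 = 0.1487 mol
Q = 0.1487 × 96485 / 0.867 = 16550 C
I = Q / t = 16550 / 7140 s = 2.32 A

2.32 A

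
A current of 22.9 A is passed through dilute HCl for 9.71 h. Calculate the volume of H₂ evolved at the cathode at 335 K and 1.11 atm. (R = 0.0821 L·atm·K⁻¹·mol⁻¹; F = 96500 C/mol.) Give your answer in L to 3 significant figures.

Charge passed = 22.9 × 34956 = 8.005×10^5 C
n(e⁻) = Q/F = 8.005×10^5/96500 = 8.295 mol
2H⁺ + 2e⁻ → H₂, so n(H₂) = 8.295 / 2 = 4.148 mol
V = nRT/P = 4.148 × 0.0821 × 335 / 1.11 = 102.8 L

103 L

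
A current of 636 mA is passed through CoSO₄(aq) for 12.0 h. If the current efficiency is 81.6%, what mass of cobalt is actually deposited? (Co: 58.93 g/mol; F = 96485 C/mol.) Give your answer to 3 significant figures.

Q = 0.636 × 43200 = 27480 C
n(e⁻) = 27480 / 96485 = 0.2848 mol
Co²⁺ + 2e⁻ → Co, so theoretical m(Co) = 0.1424 × 58.93 = 8.392 g
Actual mass = 81.6% × 8.392 = 6.85 g

6.85 g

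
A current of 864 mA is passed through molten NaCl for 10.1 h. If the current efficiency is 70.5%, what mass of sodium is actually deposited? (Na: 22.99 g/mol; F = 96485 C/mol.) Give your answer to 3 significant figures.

5.28 g

Q = 0.864 × 36360 = 31420 C
n(e⁻) = 31420 / 96485 = 0.3256 mol
Na⁺ + e⁻ → Na, so theoretical m(Na) = 0.3256 × 22.99 = 7.486 g
Actual mass = 70.5% × 7.486 = 5.28 g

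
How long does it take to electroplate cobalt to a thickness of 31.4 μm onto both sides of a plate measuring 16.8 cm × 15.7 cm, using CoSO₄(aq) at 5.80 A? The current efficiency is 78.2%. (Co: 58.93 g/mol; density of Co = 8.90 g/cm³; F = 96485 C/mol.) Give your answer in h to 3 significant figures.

Plated area = 2 × 16.8 × 15.7 = 527.5 cm²
Volume = 527.5 × 31.4×10⁻⁴ cm = 1.656 cm³
m(Co) = 1.656 × 8.90 = 14.74 g
n(Co) = 14.74 / 58.93 = 0.2501 mol; n(e⁻) = 2 × 0.2501 = 0.5002 mol
Q = 0.5002 × 96485 / 0.782 = 61720 C
t = 61720 / 5.80 = 10640 s = 2.96 h

2.96 h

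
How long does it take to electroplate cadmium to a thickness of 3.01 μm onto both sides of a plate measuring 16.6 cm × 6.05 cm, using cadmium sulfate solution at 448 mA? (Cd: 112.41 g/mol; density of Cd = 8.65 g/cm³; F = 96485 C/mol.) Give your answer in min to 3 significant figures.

33.4 min

Plated area = 2 × 16.6 × 6.05 = 200.9 cm²
Volume = 200.9 × 3.01×10⁻⁴ cm = 0.06047 cm³
m(Cd) = 0.06047 × 8.65 = 0.5231 g
n(Cd) = 0.5231 / 112.41 = 0.004654 mol; n(e⁻) = 2 × 0.004654 = 0.009308 mol
Q = 0.009308 × 96485 = 898.1 C
t = 898.1 / 0.448 = 2005 s = 33.4 min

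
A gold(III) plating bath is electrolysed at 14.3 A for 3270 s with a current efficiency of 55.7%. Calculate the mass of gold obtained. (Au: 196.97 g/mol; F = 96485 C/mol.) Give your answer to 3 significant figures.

Q = 14.3 × 3270 = 46760 C
n(e⁻) = 46760 / 96485 = 0.4846 mol
Au³⁺ + 3e⁻ → Au, so theoretical m(Au) = 0.1615 × 196.97 = 31.81 g
Actual mass = 55.7% × 31.81 = 17.7 g

17.7 g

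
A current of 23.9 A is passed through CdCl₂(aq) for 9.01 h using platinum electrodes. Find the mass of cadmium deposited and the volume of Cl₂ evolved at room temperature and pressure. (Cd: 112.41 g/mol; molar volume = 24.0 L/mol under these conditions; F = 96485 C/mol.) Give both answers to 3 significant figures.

452 g Cd; 96.4 L Cl₂

Q = 23.9 × 32436 = 7.752×10^5 C; n(e⁻) = 7.752×10^5 / 96485 = 8.034 mol
Cathode: Cd²⁺ + 2e⁻ → Cd → n(Cd) = 8.034/2 = 4.017 mol → 452 g
Anode: 2Cl⁻ → Cl₂ + 2e⁻ → n(Cl₂) = 8.034/2 = 4.017 mol → 96.4 L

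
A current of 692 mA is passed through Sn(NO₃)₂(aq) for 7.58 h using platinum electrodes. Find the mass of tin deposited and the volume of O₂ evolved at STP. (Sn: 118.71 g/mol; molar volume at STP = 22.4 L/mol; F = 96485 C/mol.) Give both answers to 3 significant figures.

11.6 g Sn; 1.10 L O₂

Q = 0.692 × 27288 = 18880 C; n(e⁻) = 18880 / 96485 = 0.1957 mol
Cathode: Sn²⁺ + 2e⁻ → Sn → n(Sn) = 0.1957/2 = 0.09785 mol → 11.6 g
Anode: 2H₂O → O₂ + 4H⁺ + 4e⁻ → n(O₂) = 0.1957/4 = 0.04893 mol → 1.10 L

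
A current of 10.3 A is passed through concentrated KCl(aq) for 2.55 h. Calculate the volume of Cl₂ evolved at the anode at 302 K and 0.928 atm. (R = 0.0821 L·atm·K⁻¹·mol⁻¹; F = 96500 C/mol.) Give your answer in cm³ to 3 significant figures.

13100 cm³

Charge passed = 10.3 × 9180 = 94550 C
n(e⁻) = Q/F = 94550/96500 = 0.9798 mol
2Cl⁻ → Cl₂ + 2e⁻, so n(Cl₂) = 0.9798 / 2 = 0.4899 mol
V = nRT/P = 0.4899 × 0.0821 × 302 / 0.928 = 13.09 L
= 13100 cm³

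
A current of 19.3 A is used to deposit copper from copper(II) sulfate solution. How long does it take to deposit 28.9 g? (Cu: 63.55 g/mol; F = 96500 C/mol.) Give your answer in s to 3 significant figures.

4550 s

n(Cu) = 28.9 / 63.55 = 0.4548 mol
Cu²⁺ + 2e⁻ → Cu, so n(e⁻) = 2 × 0.4548 = 0.9096 mol
Q = 0.9096 × 96500 = 87780 C
t = Q / I = 87780 / 19.3 = 4548 s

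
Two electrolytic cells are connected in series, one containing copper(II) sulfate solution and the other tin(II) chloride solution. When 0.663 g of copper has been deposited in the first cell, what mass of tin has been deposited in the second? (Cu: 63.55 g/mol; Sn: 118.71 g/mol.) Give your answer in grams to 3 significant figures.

n(Cu) = 0.663 / 63.55 = 0.01043 mol
Cu²⁺ + 2e⁻ → Cu, so n(e⁻) = 2 × 0.01043 = 0.02086 mol
In series, the same 0.02086 mol of electrons flows through the second cell.
Sn²⁺ + 2e⁻ → Sn, so n(Sn) = 0.02086 / 2 = 0.01043 mol
m(Sn) = 0.01043 × 118.71 = 1.24 g

1.24 g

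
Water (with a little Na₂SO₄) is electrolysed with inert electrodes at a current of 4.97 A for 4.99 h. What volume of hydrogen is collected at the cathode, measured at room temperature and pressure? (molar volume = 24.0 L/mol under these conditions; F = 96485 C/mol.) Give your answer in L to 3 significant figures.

Q = 4.97 A × 17964 s = 89280 C
Moles of electrons = 89280 / 96485 = 0.9253 mol
2H⁺ + 2e⁻ → H₂, so n(H₂) = 0.9253 / 2 = 0.4627 mol
V = 0.4627 × 24.0 = 11.10 L

11.1 L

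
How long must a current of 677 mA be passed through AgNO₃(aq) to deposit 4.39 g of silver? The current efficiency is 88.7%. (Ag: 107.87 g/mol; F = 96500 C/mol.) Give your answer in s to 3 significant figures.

n(Ag) = 4.39 / 107.87 = 0.04070 mol
Ag⁺ + e⁻ → Ag, so n(e⁻) = 0.04070 mol
Q = 0.04070 × 96500 / 0.887 = 4428 C
t = Q / I = 4428 / 0.677 = 6541 s

6540 s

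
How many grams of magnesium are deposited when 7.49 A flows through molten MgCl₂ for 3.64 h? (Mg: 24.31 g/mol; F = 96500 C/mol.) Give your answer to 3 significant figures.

12.4 g

Charge passed = 7.49 × 13104 = 98150 C
Moles of electrons = 98150 / 96500 = 1.017 mol
Mg²⁺ + 2e⁻ → Mg, so n(Mg) = 1.017 / 2 = 0.5085 mol
m = 0.5085 × 24.31 = 12.4 g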